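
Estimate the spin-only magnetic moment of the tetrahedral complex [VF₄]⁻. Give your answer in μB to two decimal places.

Each F⁻ contributes -1; 4 × (-1) = -4. With overall charge -1, V is in the +3 oxidation state.
Group 5 minus oxidation state +3 gives a d² configuration for V³⁺.
With tetrahedral geometry the complex is necessarily high-spin.
Configuration: e² t₂⁰ → 2 unpaired electrons.
μ(spin-only) = √[2(2+2)] = √8 ≈ 2.83 μB.

2.83 μB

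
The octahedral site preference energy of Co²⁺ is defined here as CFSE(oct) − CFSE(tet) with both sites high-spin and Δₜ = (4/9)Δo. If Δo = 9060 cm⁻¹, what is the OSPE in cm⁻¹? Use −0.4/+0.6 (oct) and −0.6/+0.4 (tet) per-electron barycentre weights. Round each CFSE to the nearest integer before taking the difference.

-2416

Co²⁺: group 9, so d-count = 9 − 2 = 7.
Octahedral high-spin t2g^5 e_g^2: CFSE = -0.8 × 9060 = -7248 cm⁻¹.
Tetrahedral e^4 t2^3 gives -1.2Δₜ = -1.2 × (4/9) × 9060 = -4832 cm⁻¹.
Subtracting, OSPE = -7248 − (-4832) = -2416 cm⁻¹.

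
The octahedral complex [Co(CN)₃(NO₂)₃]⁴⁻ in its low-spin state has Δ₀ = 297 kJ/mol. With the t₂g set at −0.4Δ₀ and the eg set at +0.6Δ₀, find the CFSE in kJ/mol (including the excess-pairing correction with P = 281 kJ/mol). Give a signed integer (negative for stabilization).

-254

Ligand charges: 3×(-1) from CN⁻ and 3×(-1) from NO₂⁻ sum to -6; with overall charge -4, Co is +2.
Co sits in group 9; removing 2 electrons leaves Co²⁺ with 9 − 2 = 7 d electrons.
Configuration: t₂g⁶ eg¹.
Orbital CFSE = 6(-0.4) + 1(0.6) = -1.8Δ₀ = -1.8 × 297 = -535 kJ/mol.
Pairing penalty: 3 pairs vs 2 in the high-spin reference → 1 extra × P = 281 kJ/mol.
Net CFSE = -535 + 281 = -254 kJ/mol.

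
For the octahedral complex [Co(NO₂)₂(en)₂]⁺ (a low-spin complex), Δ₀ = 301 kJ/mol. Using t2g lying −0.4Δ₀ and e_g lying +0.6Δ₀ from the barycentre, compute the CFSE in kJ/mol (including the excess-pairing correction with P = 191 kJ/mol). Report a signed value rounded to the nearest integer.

-340

Ligand charges: 2×(-1) from NO₂⁻ and 2×(+0) from en sum to -2; with overall charge +1, Co is +3.
Group 9 minus oxidation state +3 gives a d⁶ configuration for Co³⁺.
Configuration: t2g^6 e_g^0.
Orbital CFSE = 6(-0.4) + 0(0.6) = -2.4Δ₀ = -2.4 × 301 = -722 kJ/mol.
High-spin d⁶ would be t2g^4 e_g^2 with 1 pair; low-spin has 3, so 2 excess pairs cost +2P = +382 kJ/mol.
Net CFSE = -722 + 382 = -340 kJ/mol.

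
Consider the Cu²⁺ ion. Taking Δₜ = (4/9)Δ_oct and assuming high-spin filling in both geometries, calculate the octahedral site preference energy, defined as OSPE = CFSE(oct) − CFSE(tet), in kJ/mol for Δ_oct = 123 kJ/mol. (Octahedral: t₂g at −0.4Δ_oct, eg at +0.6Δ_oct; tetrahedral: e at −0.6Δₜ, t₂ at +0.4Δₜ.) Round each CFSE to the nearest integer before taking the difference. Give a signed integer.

-52

Group 11 minus oxidation state +2 gives a d⁹ configuration for Cu²⁺.
In an octahedral site d⁹ (HS) is t2g^6 e_g^3, giving CFSE(oct) = -0.6Δ_oct = -74 kJ/mol.
Tetrahedral e^4 t2^5 gives -0.4Δₜ = -0.4 × (4/9) × 123 = -22 kJ/mol.
OSPE = CFSE(oct) − CFSE(tet) = -74 − (-22) = -52 kJ/mol.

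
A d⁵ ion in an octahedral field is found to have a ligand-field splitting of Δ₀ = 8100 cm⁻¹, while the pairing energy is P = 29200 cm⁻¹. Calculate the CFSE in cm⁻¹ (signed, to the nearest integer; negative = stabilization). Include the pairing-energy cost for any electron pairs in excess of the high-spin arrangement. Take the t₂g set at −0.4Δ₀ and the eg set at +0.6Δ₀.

With Δ₀ < P the complex is high-spin.
Filling d⁵ accordingly: t₂g³ eg².
Orbital CFSE = 0.0Δ₀ = 0.0 × 8100 = 0 cm⁻¹.
High-spin has no excess pairs, so no pairing correction applies.

0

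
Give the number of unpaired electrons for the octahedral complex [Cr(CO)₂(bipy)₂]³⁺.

3

Ligand charges: 2×(+0) from CO and 2×(+0) from bipy sum to +0; with overall charge +3, Cr is +3.
Cr is in group 6, so Cr³⁺ is d³ (6 − 3 = 3).
Configuration: t₂g³ eg⁰, giving 3 unpaired electrons.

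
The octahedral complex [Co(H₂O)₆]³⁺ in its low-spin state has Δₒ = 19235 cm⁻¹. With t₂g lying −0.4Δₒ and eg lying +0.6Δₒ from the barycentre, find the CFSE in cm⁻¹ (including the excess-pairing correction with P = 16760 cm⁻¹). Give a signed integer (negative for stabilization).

H₂O is neutral, so the +3 overall charge sits on Co: oxidation state +3.
Co is in group 9, so Co³⁺ is d⁶ (9 − 3 = 6).
The d⁶ electrons fill as t₂g⁶ eg⁰.
CFSE(orbital) = 6×(-0.4Δₒ) + 0×(0.6Δₒ) = -2.4Δₒ; with Δₒ = 19235 cm⁻¹ that is -46164 cm⁻¹.
Relative to high-spin t₂g⁴ eg² (1 paired), the low-spin configuration has 2 additional pairs, contributing +2 × 16760 = +33520 cm⁻¹.
Net CFSE = -46164 + 33520 = -12644 cm⁻¹.

-12644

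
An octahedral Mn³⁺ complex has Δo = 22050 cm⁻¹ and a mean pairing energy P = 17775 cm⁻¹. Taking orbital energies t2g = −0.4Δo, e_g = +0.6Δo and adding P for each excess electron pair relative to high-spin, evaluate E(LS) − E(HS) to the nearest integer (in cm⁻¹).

Mn is in group 7, so Mn³⁺ is d⁴ (7 − 3 = 4).
High-spin: t2g^3 e_g^1, CFSE = -0.6Δo = -13230 cm⁻¹.
For low-spin the configuration is t2g^4 e_g^0: orbital energy -1.6 × 22050 = -35280 cm⁻¹, and 1 additional pair relative to high-spin adds 17775 cm⁻¹, giving -17505 cm⁻¹.
Thus E(LS) − E(HS) = -4275 cm⁻¹.

-4275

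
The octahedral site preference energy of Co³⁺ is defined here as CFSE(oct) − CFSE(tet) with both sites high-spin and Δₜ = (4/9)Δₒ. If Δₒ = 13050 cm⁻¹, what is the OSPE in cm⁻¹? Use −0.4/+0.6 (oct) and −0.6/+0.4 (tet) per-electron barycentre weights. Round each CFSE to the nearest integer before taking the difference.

Co³⁺: group 9, so d-count = 9 − 3 = 6.
Octahedral high-spin t₂g⁴ eg²: CFSE = -0.4 × 13050 = -5220 cm⁻¹.
Tetrahedral e³ t₂³ gives -0.6Δₜ = -0.6 × (4/9) × 13050 = -3480 cm⁻¹.
OSPE = CFSE(oct) − CFSE(tet) = -5220 − (-3480) = -1740 cm⁻¹.

-1740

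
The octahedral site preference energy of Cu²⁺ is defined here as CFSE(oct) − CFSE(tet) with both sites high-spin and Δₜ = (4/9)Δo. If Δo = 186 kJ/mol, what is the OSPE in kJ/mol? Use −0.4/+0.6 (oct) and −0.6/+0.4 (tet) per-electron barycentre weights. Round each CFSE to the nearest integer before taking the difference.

-79

Group 11 minus oxidation state +2 gives a d⁹ configuration for Cu²⁺.
Octahedral high-spin t₂g⁶ eg³: CFSE = -0.6 × 186 = -112 kJ/mol.
Tetrahedral e⁴ t₂⁵ gives -0.4Δₜ = -0.4 × (4/9) × 186 = -33 kJ/mol.
OSPE = CFSE(oct) − CFSE(tet) = -112 − (-33) = -79 kJ/mol.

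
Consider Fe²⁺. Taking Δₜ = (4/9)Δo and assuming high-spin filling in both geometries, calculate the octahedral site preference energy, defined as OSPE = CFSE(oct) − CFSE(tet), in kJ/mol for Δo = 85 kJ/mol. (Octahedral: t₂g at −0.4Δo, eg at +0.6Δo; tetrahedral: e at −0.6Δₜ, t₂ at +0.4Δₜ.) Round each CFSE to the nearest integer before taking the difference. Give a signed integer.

-11

Fe is in group 8, so Fe²⁺ is d⁶ (8 − 2 = 6).
Octahedral (high-spin): t₂g⁴ eg², CFSE = 4(−0.4) + 2(+0.6) = -0.4Δo = -0.4 × 85 = -34 kJ/mol.
Tetrahedral: e³ t₂³, CFSE = 3(−0.6) + 3(+0.4) = -0.6Δₜ = -0.6 × (4/9) × 85 = -23 kJ/mol.
Subtracting, OSPE = -34 − (-23) = -11 kJ/mol.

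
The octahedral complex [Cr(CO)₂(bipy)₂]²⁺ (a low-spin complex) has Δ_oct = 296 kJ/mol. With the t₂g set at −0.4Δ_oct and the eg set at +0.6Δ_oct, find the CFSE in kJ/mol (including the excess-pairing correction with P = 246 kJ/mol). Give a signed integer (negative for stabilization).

Ligand charges: 2×(+0) from CO and 2×(+0) from bipy sum to +0; with overall charge +2, Cr is +2.
Cr is in group 6, so Cr²⁺ is d⁴ (6 − 2 = 4).
Configuration: t₂g⁴ eg⁰.
CFSE(orbital) = 4×(-0.4Δ_oct) + 0×(0.6Δ_oct) = -1.6Δ_oct; with Δ_oct = 296 kJ/mol that is -474 kJ/mol.
Relative to high-spin t₂g³ eg¹ (0 paired), the low-spin configuration has 1 additional pair, contributing +1 × 246 = +246 kJ/mol.
Combining: -474 + 246 = -228 kJ/mol.

-228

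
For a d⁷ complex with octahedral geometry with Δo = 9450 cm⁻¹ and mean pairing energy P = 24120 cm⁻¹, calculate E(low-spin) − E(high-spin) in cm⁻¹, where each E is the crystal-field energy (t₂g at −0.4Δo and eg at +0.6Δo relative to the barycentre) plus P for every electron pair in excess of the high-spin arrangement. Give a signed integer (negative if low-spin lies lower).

In the high-spin limit (t₂g⁵ eg²) the orbital term is -0.8Δo = -7560 cm⁻¹, with no excess pairing.
Low-spin t₂g⁶ eg¹ gives -1.8Δo = -17010 cm⁻¹, but forming 1 extra pair costs 1P = 24120 cm⁻¹, so E(LS) = -17010 + 24120 = 7110 cm⁻¹.
Thus E(LS) − E(HS) = 14670 cm⁻¹.

14670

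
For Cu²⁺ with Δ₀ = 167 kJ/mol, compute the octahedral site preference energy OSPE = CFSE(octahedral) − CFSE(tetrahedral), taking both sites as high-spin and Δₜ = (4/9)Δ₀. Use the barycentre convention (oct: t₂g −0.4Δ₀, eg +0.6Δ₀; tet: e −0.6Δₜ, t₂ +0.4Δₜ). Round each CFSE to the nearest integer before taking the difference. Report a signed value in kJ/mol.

-70

Group 11 minus oxidation state +2 gives a d⁹ configuration for Cu²⁺.
Octahedral high-spin t₂g⁶ eg³: CFSE = -0.6 × 167 = -100 kJ/mol.
Tetrahedral e⁴ t₂⁵ gives -0.4Δₜ = -0.4 × (4/9) × 167 = -30 kJ/mol.
OSPE = -100 − (-30) = -70 kJ/mol.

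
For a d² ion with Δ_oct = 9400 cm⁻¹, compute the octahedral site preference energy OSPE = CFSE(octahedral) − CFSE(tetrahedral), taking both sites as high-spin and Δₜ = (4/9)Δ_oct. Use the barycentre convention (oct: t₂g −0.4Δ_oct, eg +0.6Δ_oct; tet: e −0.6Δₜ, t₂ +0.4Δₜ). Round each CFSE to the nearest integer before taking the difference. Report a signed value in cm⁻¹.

In an octahedral site d² (HS) is t₂g² eg⁰, giving CFSE(oct) = -0.8Δ_oct = -7520 cm⁻¹.
In a tetrahedral site the filling is e² t₂⁰: CFSE(tet) = -1.2Δₜ = -1.2 × (4/9)(9400) = -5013 cm⁻¹.
OSPE = -7520 − (-5013) = -2507 cm⁻¹.

-2507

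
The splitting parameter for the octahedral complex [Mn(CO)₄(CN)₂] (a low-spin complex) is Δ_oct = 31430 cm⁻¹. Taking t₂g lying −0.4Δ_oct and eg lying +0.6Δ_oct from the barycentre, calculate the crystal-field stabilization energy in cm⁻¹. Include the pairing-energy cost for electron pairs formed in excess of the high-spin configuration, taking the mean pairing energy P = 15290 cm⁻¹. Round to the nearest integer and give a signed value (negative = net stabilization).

-32280

Ligand charges: 4×(+0) from CO and 2×(-1) from CN⁻ sum to -2; with overall charge +0, Mn is +2.
Mn²⁺: group 7, so d-count = 7 − 2 = 5.
Configuration: t₂g⁵ eg⁰.
The orbital stabilization is -2.0Δ_oct = -2.0 × 31430 = -62860 cm⁻¹.
Relative to high-spin t₂g³ eg² (0 paired), the low-spin configuration has 2 additional pairs, contributing +2 × 15290 = +30580 cm⁻¹.
Combining: -62860 + 30580 = -32280 cm⁻¹.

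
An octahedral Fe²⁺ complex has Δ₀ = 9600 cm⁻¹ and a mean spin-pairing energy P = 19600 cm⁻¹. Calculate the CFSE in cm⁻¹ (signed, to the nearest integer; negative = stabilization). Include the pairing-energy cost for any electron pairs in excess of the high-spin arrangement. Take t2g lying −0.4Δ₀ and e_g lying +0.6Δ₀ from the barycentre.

-3840

Group 8 minus oxidation state +2 gives a d⁶ configuration for Fe²⁺.
Since Δ₀ = 9600 cm⁻¹ < P = 19600 cm⁻¹, the complex adopts the high-spin configuration.
Filling d⁶ accordingly: t2g^4 e_g^2.
Orbital CFSE = -0.4Δ₀ = -0.4 × 9600 = -3840 cm⁻¹.
High-spin has no excess pairs, so no pairing correction applies.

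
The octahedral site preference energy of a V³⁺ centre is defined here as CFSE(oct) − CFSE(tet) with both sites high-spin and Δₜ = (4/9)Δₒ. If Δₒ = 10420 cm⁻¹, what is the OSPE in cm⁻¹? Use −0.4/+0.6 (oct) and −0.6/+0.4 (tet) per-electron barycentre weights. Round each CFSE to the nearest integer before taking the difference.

Group 5 minus oxidation state +3 gives a d² configuration for V³⁺.
Octahedral (high-spin): t₂g² eg⁰, CFSE = 2(−0.4) + 0(+0.6) = -0.8Δₒ = -0.8 × 10420 = -8336 cm⁻¹.
Tetrahedral e² t₂⁰ gives -1.2Δₜ = -1.2 × (4/9) × 10420 = -5557 cm⁻¹.
OSPE = CFSE(oct) − CFSE(tet) = -8336 − (-5557) = -2779 cm⁻¹.

-2779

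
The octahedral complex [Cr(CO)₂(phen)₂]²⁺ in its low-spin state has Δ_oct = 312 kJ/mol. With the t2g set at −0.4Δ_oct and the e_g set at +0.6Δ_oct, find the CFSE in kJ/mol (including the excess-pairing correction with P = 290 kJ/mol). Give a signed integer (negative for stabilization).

-209

Ligand charges: 2×(+0) from CO and 2×(+0) from phen sum to +0; with overall charge +2, Cr is +2.
Group 6 minus oxidation state +2 gives a d⁴ configuration for Cr²⁺.
The d⁴ electrons fill as t2g^4 e_g^0.
CFSE(orbital) = 4×(-0.4Δ_oct) + 0×(0.6Δ_oct) = -1.6Δ_oct; with Δ_oct = 312 kJ/mol that is -499 kJ/mol.
Pairing penalty: 1 pair vs 0 in the high-spin reference → 1 extra × P = 290 kJ/mol.
Overall CFSE = -499 + 290 = -209 kJ/mol.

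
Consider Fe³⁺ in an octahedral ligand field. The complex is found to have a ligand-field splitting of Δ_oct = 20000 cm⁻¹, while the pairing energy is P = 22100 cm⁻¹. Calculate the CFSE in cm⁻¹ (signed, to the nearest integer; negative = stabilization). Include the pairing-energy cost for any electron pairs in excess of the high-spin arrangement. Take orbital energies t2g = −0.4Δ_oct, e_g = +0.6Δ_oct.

Fe is in group 8, so Fe³⁺ is d⁵ (8 − 3 = 5).
Since Δ_oct = 20000 cm⁻¹ < P = 22100 cm⁻¹, the complex adopts the high-spin configuration.
Filling d⁵ accordingly: t2g^3 e_g^2.
Orbital CFSE = 0.0Δ_oct = 0.0 × 20000 = 0 cm⁻¹.
High-spin has no excess pairs, so no pairing correction applies.

0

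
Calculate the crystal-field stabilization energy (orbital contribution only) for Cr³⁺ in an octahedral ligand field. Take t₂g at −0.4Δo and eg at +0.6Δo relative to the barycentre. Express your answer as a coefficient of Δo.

-1.2 Δo

Cr is in group 6, so Cr³⁺ is d³ (6 − 3 = 3).
For octahedral d³ the high- and low-spin configurations coincide.
Configuration: t₂g³ eg⁰.
CFSE = 3(-0.4Δo) + 0(0.6Δo) = -1.2Δo + 0.0Δo = -1.2Δo.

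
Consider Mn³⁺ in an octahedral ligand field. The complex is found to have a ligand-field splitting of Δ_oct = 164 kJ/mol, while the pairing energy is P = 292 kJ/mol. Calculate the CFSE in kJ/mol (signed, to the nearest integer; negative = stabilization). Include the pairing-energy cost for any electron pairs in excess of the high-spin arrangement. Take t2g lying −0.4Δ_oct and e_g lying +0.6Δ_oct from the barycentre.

Mn³⁺: group 7, so d-count = 7 − 3 = 4.
With Δ_oct < P the complex is high-spin.
Filling d⁴ accordingly: t2g^3 e_g^1.
Orbital CFSE = -0.6Δ_oct = -0.6 × 164 = -98 kJ/mol.
High-spin has no excess pairs, so no pairing correction applies.

-98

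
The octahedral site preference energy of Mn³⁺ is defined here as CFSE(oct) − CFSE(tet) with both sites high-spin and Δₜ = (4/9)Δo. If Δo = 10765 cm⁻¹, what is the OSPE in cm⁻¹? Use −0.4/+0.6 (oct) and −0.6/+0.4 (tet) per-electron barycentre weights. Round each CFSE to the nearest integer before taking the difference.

Group 7 minus oxidation state +3 gives a d⁴ configuration for Mn³⁺.
Octahedral high-spin t₂g³ eg¹: CFSE = -0.6 × 10765 = -6459 cm⁻¹.
In a tetrahedral site the filling is e² t₂²: CFSE(tet) = -0.4Δₜ = -0.4 × (4/9)(10765) = -1914 cm⁻¹.
Subtracting, OSPE = -6459 − (-1914) = -4545 cm⁻¹.

-4545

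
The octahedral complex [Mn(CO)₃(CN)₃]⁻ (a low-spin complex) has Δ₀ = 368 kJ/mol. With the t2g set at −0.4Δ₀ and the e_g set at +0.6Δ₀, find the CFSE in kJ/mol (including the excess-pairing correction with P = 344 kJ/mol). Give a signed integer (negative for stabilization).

-48

Ligand charges: 3×(+0) from CO and 3×(-1) from CN⁻ sum to -3; with overall charge -1, Mn is +2.
Mn is in group 7, so Mn²⁺ is d⁵ (7 − 2 = 5).
Configuration: t2g^5 e_g^0.
Orbital CFSE = 5(-0.4) + 0(0.6) = -2.0Δ₀ = -2.0 × 368 = -736 kJ/mol.
High-spin d⁵ would be t2g^3 e_g^2 with 0 pairs; low-spin has 2, so 2 excess pairs cost +2P = +688 kJ/mol.
Combining: -736 + 688 = -48 kJ/mol.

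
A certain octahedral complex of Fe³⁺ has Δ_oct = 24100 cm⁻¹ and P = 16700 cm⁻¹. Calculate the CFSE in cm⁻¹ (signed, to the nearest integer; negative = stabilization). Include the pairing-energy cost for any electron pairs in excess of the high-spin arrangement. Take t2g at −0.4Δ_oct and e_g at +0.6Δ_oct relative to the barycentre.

-14800

Fe³⁺: group 8, so d-count = 8 − 3 = 5.
Here Δ_oct > P (24100 > 16700), so the low-spin state is favoured.
Configuration: t2g^5 e_g^0.
Orbital CFSE = -2.0Δ_oct = -2.0 × 24100 = -48200 cm⁻¹.
Excess pairs vs high-spin: 2 − 0 = 2; pairing cost = +33400 cm⁻¹.
Net CFSE = -48200 + 33400 = -14800 cm⁻¹.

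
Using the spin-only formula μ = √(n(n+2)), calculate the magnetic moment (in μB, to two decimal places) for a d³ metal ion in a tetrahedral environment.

Tetrahedral splitting is small, so the complex is high-spin.
Configuration: e^2 t2^1 → 3 unpaired electrons.
μ(spin-only) = √[3(3+2)] = √15 ≈ 3.87 μB.

3.87 μB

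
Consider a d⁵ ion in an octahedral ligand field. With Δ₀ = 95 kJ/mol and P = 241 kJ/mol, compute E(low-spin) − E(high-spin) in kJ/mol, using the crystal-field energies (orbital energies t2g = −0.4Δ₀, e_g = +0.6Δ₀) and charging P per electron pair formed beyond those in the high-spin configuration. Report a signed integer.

292

High-spin: t2g^3 e_g^2, CFSE = 0.0Δ₀ = 0 kJ/mol.
Low-spin: t2g^5 e_g^0, orbital CFSE = -2.0Δ₀ = -190 kJ/mol; plus 2 excess pairs × P = +482 kJ/mol; total 292 kJ/mol.
Thus E(LS) − E(HS) = 292 kJ/mol.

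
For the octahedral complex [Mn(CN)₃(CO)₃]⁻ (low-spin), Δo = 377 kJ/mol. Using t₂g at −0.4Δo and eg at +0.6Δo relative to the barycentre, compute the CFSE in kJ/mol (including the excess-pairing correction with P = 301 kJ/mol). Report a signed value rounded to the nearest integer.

Ligand charges: 3×(-1) from CN⁻ and 3×(+0) from CO sum to -3; with overall charge -1, Mn is +2.
Group 7 minus oxidation state +2 gives a d⁵ configuration for Mn²⁺.
The d⁵ electrons fill as t₂g⁵ eg⁰.
The orbital stabilization is -2.0Δo = -2.0 × 377 = -754 kJ/mol.
High-spin d⁵ would be t₂g³ eg² with 0 pairs; low-spin has 2, so 2 excess pairs cost +2P = +602 kJ/mol.
Combining: -754 + 602 = -152 kJ/mol.

-152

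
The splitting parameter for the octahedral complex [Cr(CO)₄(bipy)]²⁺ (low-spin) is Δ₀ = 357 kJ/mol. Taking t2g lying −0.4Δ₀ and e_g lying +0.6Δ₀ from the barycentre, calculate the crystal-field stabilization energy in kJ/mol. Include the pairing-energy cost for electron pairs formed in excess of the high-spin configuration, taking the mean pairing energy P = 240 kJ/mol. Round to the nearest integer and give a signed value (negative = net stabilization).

Ligand charges: 4×(+0) from CO and 1×(+0) from bipy sum to +0; with overall charge +2, Cr is +2.
Group 6 minus oxidation state +2 gives a d⁴ configuration for Cr²⁺.
The d⁴ electrons fill as t2g^4 e_g^0.
Orbital CFSE = 4(-0.4) + 0(0.6) = -1.6Δ₀ = -1.6 × 357 = -571 kJ/mol.
Pairing penalty: 1 pair vs 0 in the high-spin reference → 1 extra × P = 240 kJ/mol.
Net CFSE = -571 + 240 = -331 kJ/mol.

-331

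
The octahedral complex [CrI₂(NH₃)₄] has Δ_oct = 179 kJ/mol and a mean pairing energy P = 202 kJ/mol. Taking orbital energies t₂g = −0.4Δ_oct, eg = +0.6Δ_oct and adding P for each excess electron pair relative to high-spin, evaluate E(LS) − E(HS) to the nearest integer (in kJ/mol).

Ligand charges: 2×(-1) from I⁻ and 4×(+0) from NH₃ sum to -2; with overall charge +0, Cr is +2.
Cr is in group 6, so Cr²⁺ is d⁴ (6 − 2 = 4).
High-spin d⁴ fills as t₂g³ eg¹ with CFSE 3(−0.4) + 1(+0.6) = -0.6Δ_oct = -107 kJ/mol.
For low-spin the configuration is t₂g⁴ eg⁰: orbital energy -1.6 × 179 = -286 kJ/mol, and 1 additional pair relative to high-spin adds 202 kJ/mol, giving -84 kJ/mol.
The difference is -84 − (-107) = 23 kJ/mol, so high-spin lies lower.

23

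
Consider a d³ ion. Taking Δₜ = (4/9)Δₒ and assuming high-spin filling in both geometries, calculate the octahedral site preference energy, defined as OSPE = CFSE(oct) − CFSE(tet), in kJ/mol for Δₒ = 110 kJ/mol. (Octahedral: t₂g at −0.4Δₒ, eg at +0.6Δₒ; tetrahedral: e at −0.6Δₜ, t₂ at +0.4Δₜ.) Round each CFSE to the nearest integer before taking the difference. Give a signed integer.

-93

In an octahedral site d³ (HS) is t2g^3 e_g^0, giving CFSE(oct) = -1.2Δₒ = -132 kJ/mol.
Tetrahedral e^2 t2^1 gives -0.8Δₜ = -0.8 × (4/9) × 110 = -39 kJ/mol.
OSPE = -132 − (-39) = -93 kJ/mol.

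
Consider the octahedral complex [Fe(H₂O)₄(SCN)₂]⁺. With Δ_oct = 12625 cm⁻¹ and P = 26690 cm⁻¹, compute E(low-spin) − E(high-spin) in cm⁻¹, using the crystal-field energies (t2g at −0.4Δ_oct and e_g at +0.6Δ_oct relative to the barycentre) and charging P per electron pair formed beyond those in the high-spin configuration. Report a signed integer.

Ligand charges: 4×(+0) from H₂O and 2×(-1) from SCN⁻ sum to -2; with overall charge +1, Fe is +3.
Group 8 minus oxidation state +3 gives a d⁵ configuration for Fe³⁺.
High-spin: t2g^3 e_g^2, CFSE = 0.0Δ_oct = 0 cm⁻¹.
For low-spin the configuration is t2g^5 e_g^0: orbital energy -2.0 × 12625 = -25250 cm⁻¹, and 2 additional pairs relative to high-spin add 53380 cm⁻¹, giving 28130 cm⁻¹.
Thus E(LS) − E(HS) = 28130 cm⁻¹.

28130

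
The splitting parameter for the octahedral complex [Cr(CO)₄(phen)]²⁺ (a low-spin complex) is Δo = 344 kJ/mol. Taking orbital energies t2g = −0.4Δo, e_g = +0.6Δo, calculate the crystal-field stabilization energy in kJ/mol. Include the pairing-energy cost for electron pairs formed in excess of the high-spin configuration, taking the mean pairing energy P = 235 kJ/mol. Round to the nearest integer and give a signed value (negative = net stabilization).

Ligand charges: 4×(+0) from CO and 1×(+0) from phen sum to +0; with overall charge +2, Cr is +2.
Cr sits in group 6; removing 2 electrons leaves Cr²⁺ with 6 − 2 = 4 d electrons.
Configuration: t2g^4 e_g^0.
The orbital stabilization is -1.6Δo = -1.6 × 344 = -550 kJ/mol.
Pairing penalty: 1 pair vs 0 in the high-spin reference → 1 extra × P = 235 kJ/mol.
Overall CFSE = -550 + 235 = -315 kJ/mol.

-315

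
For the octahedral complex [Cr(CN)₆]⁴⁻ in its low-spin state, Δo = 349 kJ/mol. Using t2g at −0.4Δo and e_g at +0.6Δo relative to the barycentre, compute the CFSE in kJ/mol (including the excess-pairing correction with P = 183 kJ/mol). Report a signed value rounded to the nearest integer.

Each CN⁻ contributes -1; 6 × (-1) = -6. With overall charge -4, Cr is in the +2 oxidation state.
Cr²⁺: group 6, so d-count = 6 − 2 = 4.
Electron filling gives t2g^4 e_g^0.
CFSE(orbital) = 4×(-0.4Δo) + 0×(0.6Δo) = -1.6Δo; with Δo = 349 kJ/mol that is -558 kJ/mol.
Pairing penalty: 1 pair vs 0 in the high-spin reference → 1 extra × P = 183 kJ/mol.
Combining: -558 + 183 = -375 kJ/mol.

-375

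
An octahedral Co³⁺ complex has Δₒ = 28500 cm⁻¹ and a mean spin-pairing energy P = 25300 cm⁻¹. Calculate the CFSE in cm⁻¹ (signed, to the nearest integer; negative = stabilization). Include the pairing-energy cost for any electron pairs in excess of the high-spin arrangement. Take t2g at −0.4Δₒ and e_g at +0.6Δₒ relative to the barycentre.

Co³⁺: group 9, so d-count = 9 − 3 = 6.
Here Δₒ > P (28500 > 25300), so the low-spin state is favoured.
Configuration: t2g^6 e_g^0.
Orbital CFSE = -2.4Δₒ = -2.4 × 28500 = -68400 cm⁻¹.
Excess pairs vs high-spin: 3 − 1 = 2; pairing cost = +50600 cm⁻¹.
Net CFSE = -68400 + 50600 = -17800 cm⁻¹.

-17800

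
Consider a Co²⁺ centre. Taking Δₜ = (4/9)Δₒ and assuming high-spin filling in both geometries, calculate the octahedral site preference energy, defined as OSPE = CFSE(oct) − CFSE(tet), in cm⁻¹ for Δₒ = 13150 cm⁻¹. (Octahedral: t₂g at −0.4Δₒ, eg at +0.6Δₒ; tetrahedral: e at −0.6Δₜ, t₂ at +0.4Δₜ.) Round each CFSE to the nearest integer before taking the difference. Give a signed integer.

Co²⁺: group 9, so d-count = 9 − 2 = 7.
Octahedral high-spin t2g^5 e_g^2: CFSE = -0.8 × 13150 = -10520 cm⁻¹.
Tetrahedral: e^4 t2^3, CFSE = 4(−0.6) + 3(+0.4) = -1.2Δₜ = -1.2 × (4/9) × 13150 = -7013 cm⁻¹.
OSPE = -10520 − (-7013) = -3507 cm⁻¹.

-3507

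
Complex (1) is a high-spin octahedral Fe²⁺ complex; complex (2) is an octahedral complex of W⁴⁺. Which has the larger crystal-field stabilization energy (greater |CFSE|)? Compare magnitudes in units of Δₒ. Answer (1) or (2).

(2)

(1): Fe sits in group 8; removing 2 electrons leaves Fe²⁺ with 8 − 2 = 6 d electrons; t2g^4 e_g^2, CFSE = -0.4Δₒ.
(2): W sits in group 6; removing 4 electrons leaves W⁴⁺ with 6 − 4 = 2 d electrons; t2g^2 e_g^0, CFSE = -0.8Δₒ.
So (2) has the larger |CFSE|.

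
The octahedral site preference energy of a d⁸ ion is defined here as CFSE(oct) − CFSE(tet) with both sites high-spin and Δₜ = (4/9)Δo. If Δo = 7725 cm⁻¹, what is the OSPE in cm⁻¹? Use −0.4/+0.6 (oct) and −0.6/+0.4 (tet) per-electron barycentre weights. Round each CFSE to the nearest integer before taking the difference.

-6523

In an octahedral site d⁸ (HS) is t2g^6 e_g^2, giving CFSE(oct) = -1.2Δo = -9270 cm⁻¹.
In a tetrahedral site the filling is e^4 t2^4: CFSE(tet) = -0.8Δₜ = -0.8 × (4/9)(7725) = -2747 cm⁻¹.
Subtracting, OSPE = -9270 − (-2747) = -6523 cm⁻¹.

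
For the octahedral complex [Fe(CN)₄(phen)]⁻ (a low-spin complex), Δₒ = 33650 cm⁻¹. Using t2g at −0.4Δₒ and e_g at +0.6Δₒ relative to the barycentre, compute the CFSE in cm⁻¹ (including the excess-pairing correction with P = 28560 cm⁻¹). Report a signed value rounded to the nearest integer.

Ligand charges: 4×(-1) from CN⁻ and 1×(+0) from phen sum to -4; with overall charge -1, Fe is +3.
Group 8 minus oxidation state +3 gives a d⁵ configuration for Fe³⁺.
Electron filling gives t2g^5 e_g^0.
Orbital CFSE = 5(-0.4) + 0(0.6) = -2.0Δₒ = -2.0 × 33650 = -67300 cm⁻¹.
Relative to high-spin t2g^3 e_g^2 (0 paired), the low-spin configuration has 2 additional pairs, contributing +2 × 28560 = +57120 cm⁻¹.
Overall CFSE = -67300 + 57120 = -10180 cm⁻¹.

-10180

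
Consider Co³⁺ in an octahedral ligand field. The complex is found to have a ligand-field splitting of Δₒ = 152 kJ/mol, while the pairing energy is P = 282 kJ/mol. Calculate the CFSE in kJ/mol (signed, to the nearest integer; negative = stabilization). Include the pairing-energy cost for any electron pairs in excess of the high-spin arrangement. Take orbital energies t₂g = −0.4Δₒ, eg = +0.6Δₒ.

-61

Co sits in group 9; removing 3 electrons leaves Co³⁺ with 9 − 3 = 6 d electrons.
With Δₒ < P the complex is high-spin.
That gives t₂g⁴ eg².
Orbital CFSE = -0.4Δₒ = -0.4 × 152 = -61 kJ/mol.
High-spin has no excess pairs, so no pairing correction applies.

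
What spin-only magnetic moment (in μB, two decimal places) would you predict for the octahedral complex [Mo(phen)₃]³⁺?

phen is neutral, so the +3 overall charge sits on Mo: oxidation state +3.
Mo³⁺: group 6, so d-count = 6 − 3 = 3.
Configuration: t2g^3 e_g^0 → 3 unpaired electrons.
μ(spin-only) = √[3(3+2)] = √15 ≈ 3.87 μB.

3.87 μB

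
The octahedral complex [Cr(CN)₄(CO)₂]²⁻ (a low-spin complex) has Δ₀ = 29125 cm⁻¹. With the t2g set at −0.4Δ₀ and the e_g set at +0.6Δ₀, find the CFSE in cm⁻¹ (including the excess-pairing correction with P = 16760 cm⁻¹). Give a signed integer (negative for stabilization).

Ligand charges: 4×(-1) from CN⁻ and 2×(+0) from CO sum to -4; with overall charge -2, Cr is +2.
Cr is in group 6, so Cr²⁺ is d⁴ (6 − 2 = 4).
Configuration: t2g^4 e_g^0.
The orbital stabilization is -1.6Δ₀ = -1.6 × 29125 = -46600 cm⁻¹.
High-spin d⁴ would be t2g^3 e_g^1 with 0 pairs; low-spin has 1, so 1 excess pair costs +1P = +16760 cm⁻¹.
Overall CFSE = -46600 + 16760 = -29840 cm⁻¹.

-29840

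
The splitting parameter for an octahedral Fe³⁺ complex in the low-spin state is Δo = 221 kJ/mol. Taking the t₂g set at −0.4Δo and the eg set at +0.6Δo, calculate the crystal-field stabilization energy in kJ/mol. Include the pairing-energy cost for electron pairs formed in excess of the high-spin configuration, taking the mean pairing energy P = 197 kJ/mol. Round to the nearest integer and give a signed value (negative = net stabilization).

-48

Group 8 minus oxidation state +3 gives a d⁵ configuration for Fe³⁺.
Electron filling gives t₂g⁵ eg⁰.
The orbital stabilization is -2.0Δo = -2.0 × 221 = -442 kJ/mol.
Pairing penalty: 2 pairs vs 0 in the high-spin reference → 2 extra × P = 394 kJ/mol.
Combining: -442 + 394 = -48 kJ/mol.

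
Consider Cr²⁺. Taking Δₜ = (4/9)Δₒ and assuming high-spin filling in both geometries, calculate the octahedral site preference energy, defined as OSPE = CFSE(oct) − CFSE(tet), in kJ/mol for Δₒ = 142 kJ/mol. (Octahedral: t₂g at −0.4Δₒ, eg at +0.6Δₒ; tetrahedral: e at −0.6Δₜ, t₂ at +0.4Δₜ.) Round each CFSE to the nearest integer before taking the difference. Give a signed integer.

Cr is in group 6, so Cr²⁺ is d⁴ (6 − 2 = 4).
Octahedral (high-spin): t2g^3 e_g^1, CFSE = 3(−0.4) + 1(+0.6) = -0.6Δₒ = -0.6 × 142 = -85 kJ/mol.
Tetrahedral e^2 t2^2 gives -0.4Δₜ = -0.4 × (4/9) × 142 = -25 kJ/mol.
OSPE = CFSE(oct) − CFSE(tet) = -85 − (-25) = -60 kJ/mol.

-60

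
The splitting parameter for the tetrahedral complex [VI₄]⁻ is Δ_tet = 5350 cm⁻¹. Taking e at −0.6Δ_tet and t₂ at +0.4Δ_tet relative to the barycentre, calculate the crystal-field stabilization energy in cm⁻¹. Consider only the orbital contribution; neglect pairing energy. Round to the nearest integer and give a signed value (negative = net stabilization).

Each I⁻ contributes -1; 4 × (-1) = -4. With overall charge -1, V is in the +3 oxidation state.
V is in group 5, so V³⁺ is d² (5 − 3 = 2).
Tetrahedral fields are weak (Δₜ ≈ 4/9 Δₒ), so electrons fill high-spin.
The d² electrons fill as e² t₂⁰.
Orbital CFSE = 2(-0.6) + 0(0.4) = -1.2Δ_tet = -1.2 × 5350 = -6420 cm⁻¹.

-6420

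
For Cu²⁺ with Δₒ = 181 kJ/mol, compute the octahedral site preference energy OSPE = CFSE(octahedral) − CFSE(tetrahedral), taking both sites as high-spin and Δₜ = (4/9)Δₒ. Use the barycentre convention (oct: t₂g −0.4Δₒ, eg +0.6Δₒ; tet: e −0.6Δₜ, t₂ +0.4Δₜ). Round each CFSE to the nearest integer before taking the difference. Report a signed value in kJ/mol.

Cu²⁺: group 11, so d-count = 11 − 2 = 9.
In an octahedral site d⁹ (HS) is t₂g⁶ eg³, giving CFSE(oct) = -0.6Δₒ = -109 kJ/mol.
In a tetrahedral site the filling is e⁴ t₂⁵: CFSE(tet) = -0.4Δₜ = -0.4 × (4/9)(181) = -32 kJ/mol.
OSPE = CFSE(oct) − CFSE(tet) = -109 − (-32) = -77 kJ/mol.

-77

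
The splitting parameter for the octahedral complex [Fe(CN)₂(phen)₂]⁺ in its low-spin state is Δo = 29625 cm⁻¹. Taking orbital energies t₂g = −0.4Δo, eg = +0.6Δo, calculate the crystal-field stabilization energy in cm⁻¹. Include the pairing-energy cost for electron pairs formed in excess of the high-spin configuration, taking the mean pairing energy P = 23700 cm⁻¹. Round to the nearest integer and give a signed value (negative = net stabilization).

-11850

Ligand charges: 2×(-1) from CN⁻ and 2×(+0) from phen sum to -2; with overall charge +1, Fe is +3.
Fe sits in group 8; removing 3 electrons leaves Fe³⁺ with 8 − 3 = 5 d electrons.
Configuration: t₂g⁵ eg⁰.
The orbital stabilization is -2.0Δo = -2.0 × 29625 = -59250 cm⁻¹.
Pairing penalty: 2 pairs vs 0 in the high-spin reference → 2 extra × P = 47400 cm⁻¹.
Net CFSE = -59250 + 47400 = -11850 cm⁻¹.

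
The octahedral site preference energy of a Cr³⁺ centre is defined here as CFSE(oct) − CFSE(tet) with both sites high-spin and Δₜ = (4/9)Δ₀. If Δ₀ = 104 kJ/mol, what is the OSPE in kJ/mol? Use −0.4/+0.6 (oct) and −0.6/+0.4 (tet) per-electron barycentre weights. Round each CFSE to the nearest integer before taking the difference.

-88

Cr sits in group 6; removing 3 electrons leaves Cr³⁺ with 6 − 3 = 3 d electrons.
In an octahedral site d³ (HS) is t2g^3 e_g^0, giving CFSE(oct) = -1.2Δ₀ = -125 kJ/mol.
In a tetrahedral site the filling is e^2 t2^1: CFSE(tet) = -0.8Δₜ = -0.8 × (4/9)(104) = -37 kJ/mol.
OSPE = CFSE(oct) − CFSE(tet) = -125 − (-37) = -88 kJ/mol.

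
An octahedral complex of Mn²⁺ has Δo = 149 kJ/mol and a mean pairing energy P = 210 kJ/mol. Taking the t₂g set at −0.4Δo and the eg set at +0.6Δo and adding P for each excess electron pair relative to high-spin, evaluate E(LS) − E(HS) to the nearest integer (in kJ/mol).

122

Mn²⁺: group 7, so d-count = 7 − 2 = 5.
High-spin d⁵ fills as t₂g³ eg² with CFSE 3(−0.4) + 2(+0.6) = 0.0Δo = 0 kJ/mol.
For low-spin the configuration is t₂g⁵ eg⁰: orbital energy -2.0 × 149 = -298 kJ/mol, and 2 additional pairs relative to high-spin add 420 kJ/mol, giving 122 kJ/mol.
The difference is 122 − (0) = 122 kJ/mol, so high-spin lies lower.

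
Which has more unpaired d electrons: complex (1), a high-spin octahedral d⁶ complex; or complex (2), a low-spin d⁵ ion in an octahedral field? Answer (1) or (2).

(1)

(1): t₂g⁴ eg² → 4 unpaired.
(2): t₂g⁵ eg⁰ → 1 unpaired.
So (1) has more unpaired electrons.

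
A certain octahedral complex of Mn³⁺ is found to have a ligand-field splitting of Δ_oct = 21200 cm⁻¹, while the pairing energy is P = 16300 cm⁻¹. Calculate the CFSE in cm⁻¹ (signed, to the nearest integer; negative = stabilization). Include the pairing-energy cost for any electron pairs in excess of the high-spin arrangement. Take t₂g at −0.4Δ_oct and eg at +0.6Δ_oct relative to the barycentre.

Mn³⁺: group 7, so d-count = 7 − 3 = 4.
Here Δ_oct > P (21200 > 16300), so the low-spin state is favoured.
Configuration: t₂g⁴ eg⁰.
Orbital CFSE = -1.6Δ_oct = -1.6 × 21200 = -33920 cm⁻¹.
Excess pairs vs high-spin: 1 − 0 = 1; pairing cost = +16300 cm⁻¹.
Net CFSE = -33920 + 16300 = -17620 cm⁻¹.

-17620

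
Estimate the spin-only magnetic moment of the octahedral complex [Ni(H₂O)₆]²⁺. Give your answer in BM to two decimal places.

H₂O is neutral, so the +2 overall charge sits on Ni: oxidation state +2.
Ni is in group 10, so Ni²⁺ is d⁸ (10 − 2 = 8).
For octahedral d⁸ the high- and low-spin configurations coincide.
Configuration: t₂g⁶ eg² → 2 unpaired electrons.
μ(spin-only) = √[2(2+2)] = √8 ≈ 2.83 BM.

2.83 BM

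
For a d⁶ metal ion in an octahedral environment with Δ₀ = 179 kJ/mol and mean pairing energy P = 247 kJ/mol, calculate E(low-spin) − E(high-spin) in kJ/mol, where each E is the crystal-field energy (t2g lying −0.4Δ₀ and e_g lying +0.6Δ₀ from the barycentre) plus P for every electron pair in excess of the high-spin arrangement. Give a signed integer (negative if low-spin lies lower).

136

High-spin: t2g^4 e_g^2, CFSE = -0.4Δ₀ = -72 kJ/mol.
Low-spin t2g^6 e_g^0 gives -2.4Δ₀ = -430 kJ/mol, but forming 2 extra pairs costs 2P = 494 kJ/mol, so E(LS) = -430 + 494 = 64 kJ/mol.
Thus E(LS) − E(HS) = 136 kJ/mol.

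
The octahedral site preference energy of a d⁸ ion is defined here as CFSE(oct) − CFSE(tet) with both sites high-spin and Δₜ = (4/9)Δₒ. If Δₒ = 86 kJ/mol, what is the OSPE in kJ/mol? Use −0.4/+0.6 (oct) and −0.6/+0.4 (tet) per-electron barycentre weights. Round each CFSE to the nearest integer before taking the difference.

-72

In an octahedral site d⁸ (HS) is t₂g⁶ eg², giving CFSE(oct) = -1.2Δₒ = -103 kJ/mol.
In a tetrahedral site the filling is e⁴ t₂⁴: CFSE(tet) = -0.8Δₜ = -0.8 × (4/9)(86) = -31 kJ/mol.
OSPE = -103 − (-31) = -72 kJ/mol.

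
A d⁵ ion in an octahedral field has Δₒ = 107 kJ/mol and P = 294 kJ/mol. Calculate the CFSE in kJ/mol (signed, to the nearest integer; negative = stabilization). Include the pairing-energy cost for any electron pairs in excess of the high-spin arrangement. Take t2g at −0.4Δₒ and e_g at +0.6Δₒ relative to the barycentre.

Since Δₒ = 107 kJ/mol < P = 294 kJ/mol, the complex adopts the high-spin configuration.
Configuration: t2g^3 e_g^2.
Orbital CFSE = 0.0Δₒ = 0.0 × 107 = 0 kJ/mol.
High-spin has no excess pairs, so no pairing correction applies.

0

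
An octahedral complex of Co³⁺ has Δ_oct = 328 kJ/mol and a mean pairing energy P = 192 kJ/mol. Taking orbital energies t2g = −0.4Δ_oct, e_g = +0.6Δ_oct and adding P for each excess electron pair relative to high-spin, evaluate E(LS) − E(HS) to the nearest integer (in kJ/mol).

-272

Co sits in group 9; removing 3 electrons leaves Co³⁺ with 9 − 3 = 6 d electrons.
High-spin: t2g^4 e_g^2, CFSE = -0.4Δ_oct = -131 kJ/mol.
Low-spin: t2g^6 e_g^0, orbital CFSE = -2.4Δ_oct = -787 kJ/mol; plus 2 excess pairs × P = +384 kJ/mol; total -403 kJ/mol.
Thus E(LS) − E(HS) = -272 kJ/mol.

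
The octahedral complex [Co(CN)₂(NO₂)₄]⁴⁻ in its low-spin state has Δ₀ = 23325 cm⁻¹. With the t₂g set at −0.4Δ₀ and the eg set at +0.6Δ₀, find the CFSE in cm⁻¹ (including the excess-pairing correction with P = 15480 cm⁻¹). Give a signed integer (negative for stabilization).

-26505

Ligand charges: 2×(-1) from CN⁻ and 4×(-1) from NO₂⁻ sum to -6; with overall charge -4, Co is +2.
Co sits in group 9; removing 2 electrons leaves Co²⁺ with 9 − 2 = 7 d electrons.
The d⁷ electrons fill as t₂g⁶ eg¹.
The orbital stabilization is -1.8Δ₀ = -1.8 × 23325 = -41985 cm⁻¹.
Pairing penalty: 3 pairs vs 2 in the high-spin reference → 1 extra × P = 15480 cm⁻¹.
Combining: -41985 + 15480 = -26505 cm⁻¹.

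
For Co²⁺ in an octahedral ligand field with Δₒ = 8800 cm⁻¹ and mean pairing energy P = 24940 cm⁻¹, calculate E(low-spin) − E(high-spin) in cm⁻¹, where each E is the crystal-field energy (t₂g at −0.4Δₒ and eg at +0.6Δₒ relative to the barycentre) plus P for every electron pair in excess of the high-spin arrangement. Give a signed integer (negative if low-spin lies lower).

16140

Co is in group 9, so Co²⁺ is d⁷ (9 − 2 = 7).
High-spin d⁷ fills as t₂g⁵ eg² with CFSE 5(−0.4) + 2(+0.6) = -0.8Δₒ = -7040 cm⁻¹.
For low-spin the configuration is t₂g⁶ eg¹: orbital energy -1.8 × 8800 = -15840 cm⁻¹, and 1 additional pair relative to high-spin adds 24940 cm⁻¹, giving 9100 cm⁻¹.
Thus E(LS) − E(HS) = 16140 cm⁻¹.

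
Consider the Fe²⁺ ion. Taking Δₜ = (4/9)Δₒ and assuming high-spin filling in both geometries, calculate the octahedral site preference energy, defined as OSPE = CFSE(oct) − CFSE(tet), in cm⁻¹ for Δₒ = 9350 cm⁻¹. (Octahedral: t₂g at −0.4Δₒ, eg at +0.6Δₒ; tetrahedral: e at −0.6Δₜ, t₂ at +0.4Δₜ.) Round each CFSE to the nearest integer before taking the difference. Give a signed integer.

Fe²⁺: group 8, so d-count = 8 − 2 = 6.
In an octahedral site d⁶ (HS) is t₂g⁴ eg², giving CFSE(oct) = -0.4Δₒ = -3740 cm⁻¹.
In a tetrahedral site the filling is e³ t₂³: CFSE(tet) = -0.6Δₜ = -0.6 × (4/9)(9350) = -2493 cm⁻¹.
OSPE = -3740 − (-2493) = -1247 cm⁻¹.

-1247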